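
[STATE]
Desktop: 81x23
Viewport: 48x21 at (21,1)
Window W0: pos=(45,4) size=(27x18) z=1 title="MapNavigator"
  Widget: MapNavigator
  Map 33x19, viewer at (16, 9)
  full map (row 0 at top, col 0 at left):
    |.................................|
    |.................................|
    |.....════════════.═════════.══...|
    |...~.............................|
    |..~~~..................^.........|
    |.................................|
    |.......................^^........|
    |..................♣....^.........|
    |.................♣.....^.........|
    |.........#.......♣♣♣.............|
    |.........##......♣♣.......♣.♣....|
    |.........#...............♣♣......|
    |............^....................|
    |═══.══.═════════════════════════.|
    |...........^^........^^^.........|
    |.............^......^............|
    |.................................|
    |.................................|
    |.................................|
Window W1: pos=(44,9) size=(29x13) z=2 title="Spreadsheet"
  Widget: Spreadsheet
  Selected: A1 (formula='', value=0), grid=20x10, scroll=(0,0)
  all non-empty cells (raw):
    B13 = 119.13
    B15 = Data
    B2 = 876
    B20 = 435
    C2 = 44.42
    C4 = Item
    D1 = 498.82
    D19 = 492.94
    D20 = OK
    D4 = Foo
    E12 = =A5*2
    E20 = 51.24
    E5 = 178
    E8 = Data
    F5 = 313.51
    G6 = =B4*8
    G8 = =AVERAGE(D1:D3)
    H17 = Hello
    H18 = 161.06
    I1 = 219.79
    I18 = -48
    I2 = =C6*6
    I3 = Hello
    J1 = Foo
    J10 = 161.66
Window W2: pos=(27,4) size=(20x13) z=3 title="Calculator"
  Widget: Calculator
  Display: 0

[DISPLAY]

                                                
                                                
                                                
      ┏━━━━━━━━━━━━━━━━━━┓━━━━━━━━━━━━━━━━━━━━━━
      ┃ Calculator       ┃MapNavigator          
      ┠──────────────────┨──────────────────────
      ┃                 0┃════════════.═════════
      ┃┌───┬───┬───┬───┐ ┃......................
      ┃│ 7 │ 8 │ 9 │ ÷ │ ┃━━━━━━━━━━━━━━━━━━━━━━
      ┃├───┼───┼───┼───┤ ┃preadsheet            
      ┃│ 4 │ 5 │ 6 │ × │ ┃──────────────────────
      ┃├───┼───┼───┼───┤ ┃:                     
      ┃│ 1 │ 2 │ 3 │ - │ ┃     A       B       C
      ┃├───┼───┼───┼───┤ ┃----------------------
      ┃│ 0 │ . │ = │ + │ ┃1      [0]       0    
      ┗━━━━━━━━━━━━━━━━━━┛2        0     876   4
                       ┃  3        0       0    
                       ┃  4        0       0Item
                       ┃  5        0       0    
                       ┃  6        0       0    
                       ┗━━━━━━━━━━━━━━━━━━━━━━━━


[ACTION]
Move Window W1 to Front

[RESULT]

                                                
                                                
                                                
      ┏━━━━━━━━━━━━━━━━━━┓━━━━━━━━━━━━━━━━━━━━━━
      ┃ Calculator       ┃MapNavigator          
      ┠──────────────────┨──────────────────────
      ┃                 0┃════════════.═════════
      ┃┌───┬───┬───┬───┐ ┃......................
      ┃│ 7 │ 8 │ 9 │ ÷ ┏━━━━━━━━━━━━━━━━━━━━━━━━
      ┃├───┼───┼───┼───┃ Spreadsheet            
      ┃│ 4 │ 5 │ 6 │ × ┠────────────────────────
      ┃├───┼───┼───┼───┃A1:                     
      ┃│ 1 │ 2 │ 3 │ - ┃       A       B       C
      ┃├───┼───┼───┼───┃------------------------
      ┃│ 0 │ . │ = │ + ┃  1      [0]       0    
      ┗━━━━━━━━━━━━━━━━┃  2        0     876   4
                       ┃  3        0       0    
                       ┃  4        0       0Item
                       ┃  5        0       0    
                       ┃  6        0       0    
                       ┗━━━━━━━━━━━━━━━━━━━━━━━━


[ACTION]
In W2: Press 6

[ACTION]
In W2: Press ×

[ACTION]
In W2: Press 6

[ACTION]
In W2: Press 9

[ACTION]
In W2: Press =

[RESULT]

                                                
                                                
                                                
      ┏━━━━━━━━━━━━━━━━━━┓━━━━━━━━━━━━━━━━━━━━━━
      ┃ Calculator       ┃MapNavigator          
      ┠──────────────────┨──────────────────────
      ┃               414┃════════════.═════════
      ┃┌───┬───┬───┬───┐ ┃......................
      ┃│ 7 │ 8 │ 9 │ ÷ ┏━━━━━━━━━━━━━━━━━━━━━━━━
      ┃├───┼───┼───┼───┃ Spreadsheet            
      ┃│ 4 │ 5 │ 6 │ × ┠────────────────────────
      ┃├───┼───┼───┼───┃A1:                     
      ┃│ 1 │ 2 │ 3 │ - ┃       A       B       C
      ┃├───┼───┼───┼───┃------------------------
      ┃│ 0 │ . │ = │ + ┃  1      [0]       0    
      ┗━━━━━━━━━━━━━━━━┃  2        0     876   4
                       ┃  3        0       0    
                       ┃  4        0       0Item
                       ┃  5        0       0    
                       ┃  6        0       0    
                       ┗━━━━━━━━━━━━━━━━━━━━━━━━


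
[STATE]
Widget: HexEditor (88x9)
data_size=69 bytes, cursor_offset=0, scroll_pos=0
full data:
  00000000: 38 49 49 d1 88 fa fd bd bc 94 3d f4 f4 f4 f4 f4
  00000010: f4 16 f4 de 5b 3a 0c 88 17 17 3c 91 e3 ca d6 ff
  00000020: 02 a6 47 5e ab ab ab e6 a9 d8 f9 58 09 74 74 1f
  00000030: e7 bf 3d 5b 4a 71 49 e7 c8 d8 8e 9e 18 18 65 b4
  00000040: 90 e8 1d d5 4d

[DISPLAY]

00000000  38 49 49 d1 88 fa fd bd  bc 94 3d f4 f4 f4 f4 f4  |8II.......=.....|          
00000010  f4 16 f4 de 5b 3a 0c 88  17 17 3c 91 e3 ca d6 ff  |....[:....<.....|          
00000020  02 a6 47 5e ab ab ab e6  a9 d8 f9 58 09 74 74 1f  |..G^.......X.tt.|          
00000030  e7 bf 3d 5b 4a 71 49 e7  c8 d8 8e 9e 18 18 65 b4  |..=[JqI.......e.|          
00000040  90 e8 1d d5 4d                                    |....M           |          
                                                                                        
                                                                                        
                                                                                        
                                                                                        


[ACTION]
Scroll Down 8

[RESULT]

00000040  90 e8 1d d5 4d                                    |....M           |          
                                                                                        
                                                                                        
                                                                                        
                                                                                        
                                                                                        
                                                                                        
                                                                                        
                                                                                        


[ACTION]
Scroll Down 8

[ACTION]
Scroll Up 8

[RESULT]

00000000  38 49 49 d1 88 fa fd bd  bc 94 3d f4 f4 f4 f4 f4  |8II.......=.....|          
00000010  f4 16 f4 de 5b 3a 0c 88  17 17 3c 91 e3 ca d6 ff  |....[:....<.....|          
00000020  02 a6 47 5e ab ab ab e6  a9 d8 f9 58 09 74 74 1f  |..G^.......X.tt.|          
00000030  e7 bf 3d 5b 4a 71 49 e7  c8 d8 8e 9e 18 18 65 b4  |..=[JqI.......e.|          
00000040  90 e8 1d d5 4d                                    |....M           |          
                                                                                        
                                                                                        
                                                                                        
                                                                                        


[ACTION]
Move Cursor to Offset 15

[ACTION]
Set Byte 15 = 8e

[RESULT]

00000000  38 49 49 d1 88 fa fd bd  bc 94 3d f4 f4 f4 f4 8E  |8II.......=.....|          
00000010  f4 16 f4 de 5b 3a 0c 88  17 17 3c 91 e3 ca d6 ff  |....[:....<.....|          
00000020  02 a6 47 5e ab ab ab e6  a9 d8 f9 58 09 74 74 1f  |..G^.......X.tt.|          
00000030  e7 bf 3d 5b 4a 71 49 e7  c8 d8 8e 9e 18 18 65 b4  |..=[JqI.......e.|          
00000040  90 e8 1d d5 4d                                    |....M           |          
                                                                                        
                                                                                        
                                                                                        
                                                                                        


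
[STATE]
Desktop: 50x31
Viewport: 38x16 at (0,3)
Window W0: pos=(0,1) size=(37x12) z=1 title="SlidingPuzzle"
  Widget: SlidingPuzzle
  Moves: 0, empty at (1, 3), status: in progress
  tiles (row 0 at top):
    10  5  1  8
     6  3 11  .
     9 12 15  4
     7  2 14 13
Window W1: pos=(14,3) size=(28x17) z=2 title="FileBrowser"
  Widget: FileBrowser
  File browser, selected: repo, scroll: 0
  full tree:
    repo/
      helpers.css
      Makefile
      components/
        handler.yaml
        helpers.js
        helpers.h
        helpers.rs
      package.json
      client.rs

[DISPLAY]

┠─────────────┏━━━━━━━━━━━━━━━━━━━━━━━
┃┌────┬────┬──┃ FileBrowser           
┃│ 10 │  5 │  ┠───────────────────────
┃├────┼────┼──┃> [-] repo/            
┃│  6 │  3 │ 1┃    helpers.css        
┃├────┼────┼──┃    Makefile           
┃│  9 │ 12 │ 1┃    [+] components/    
┃├────┼────┼──┃    package.json       
┃│  7 │  2 │ 1┃    client.rs          
┗━━━━━━━━━━━━━┃                       
              ┃                       
              ┃                       
              ┃                       
              ┃                       
              ┃                       
              ┃                       


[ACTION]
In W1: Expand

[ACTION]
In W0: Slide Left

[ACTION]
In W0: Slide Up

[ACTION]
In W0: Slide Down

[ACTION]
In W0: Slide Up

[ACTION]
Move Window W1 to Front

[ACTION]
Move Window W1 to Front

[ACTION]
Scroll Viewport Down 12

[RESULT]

              ┃                       
              ┃                       
              ┃                       
              ┃                       
              ┗━━━━━━━━━━━━━━━━━━━━━━━
                                      
                                      
                                      
                                      
                                      
                                      
                                      
                                      
                                      
                                      
                                      


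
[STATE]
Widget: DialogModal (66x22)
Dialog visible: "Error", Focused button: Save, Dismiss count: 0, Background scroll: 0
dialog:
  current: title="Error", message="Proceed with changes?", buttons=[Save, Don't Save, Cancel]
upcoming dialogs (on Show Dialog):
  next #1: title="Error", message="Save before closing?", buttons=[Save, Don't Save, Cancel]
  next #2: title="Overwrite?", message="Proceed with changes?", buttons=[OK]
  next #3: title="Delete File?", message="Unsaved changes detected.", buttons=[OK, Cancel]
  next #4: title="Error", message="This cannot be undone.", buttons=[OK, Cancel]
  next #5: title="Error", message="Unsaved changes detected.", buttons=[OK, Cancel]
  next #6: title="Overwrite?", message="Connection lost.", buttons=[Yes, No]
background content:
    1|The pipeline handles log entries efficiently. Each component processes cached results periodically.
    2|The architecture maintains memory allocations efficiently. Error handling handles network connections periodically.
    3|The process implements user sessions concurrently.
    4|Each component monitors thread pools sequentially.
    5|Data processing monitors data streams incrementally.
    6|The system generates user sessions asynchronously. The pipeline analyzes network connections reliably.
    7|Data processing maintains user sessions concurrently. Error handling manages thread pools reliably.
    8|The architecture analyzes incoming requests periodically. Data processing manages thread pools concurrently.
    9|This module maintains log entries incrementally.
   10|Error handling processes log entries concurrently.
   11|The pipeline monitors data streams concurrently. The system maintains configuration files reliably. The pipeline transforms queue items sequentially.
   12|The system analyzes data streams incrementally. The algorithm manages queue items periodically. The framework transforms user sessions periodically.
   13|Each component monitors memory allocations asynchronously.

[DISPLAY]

The pipeline handles log entries efficiently. Each component proce
The architecture maintains memory allocations efficiently. Error h
The process implements user sessions concurrently.                
Each component monitors thread pools sequentially.                
Data processing monitors data streams incrementally.              
The system generates user sessions asynchronously. The pipeline an
Data processing maintains user sessions concurrently. Error handli
The architecture analyzes incoming requests periodically. Data pro
This module maint┌──────────────────────────────┐                 
Error handling pr│            Error             │.                
The pipeline moni│    Proceed with changes?     │The system mainta
The system analyz│ [Save]  Don't Save   Cancel  │he algorithm mana
Each component mo└──────────────────────────────┘ronously.        
                                                                  
                                                                  
                                                                  
                                                                  
                                                                  
                                                                  
                                                                  
                                                                  
                                                                  


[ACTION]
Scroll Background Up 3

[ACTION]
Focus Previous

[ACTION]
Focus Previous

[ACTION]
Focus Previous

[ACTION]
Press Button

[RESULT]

The pipeline handles log entries efficiently. Each component proce
The architecture maintains memory allocations efficiently. Error h
The process implements user sessions concurrently.                
Each component monitors thread pools sequentially.                
Data processing monitors data streams incrementally.              
The system generates user sessions asynchronously. The pipeline an
Data processing maintains user sessions concurrently. Error handli
The architecture analyzes incoming requests periodically. Data pro
This module maintains log entries incrementally.                  
Error handling processes log entries concurrently.                
The pipeline monitors data streams concurrently. The system mainta
The system analyzes data streams incrementally. The algorithm mana
Each component monitors memory allocations asynchronously.        
                                                                  
                                                                  
                                                                  
                                                                  
                                                                  
                                                                  
                                                                  
                                                                  
                                                                  


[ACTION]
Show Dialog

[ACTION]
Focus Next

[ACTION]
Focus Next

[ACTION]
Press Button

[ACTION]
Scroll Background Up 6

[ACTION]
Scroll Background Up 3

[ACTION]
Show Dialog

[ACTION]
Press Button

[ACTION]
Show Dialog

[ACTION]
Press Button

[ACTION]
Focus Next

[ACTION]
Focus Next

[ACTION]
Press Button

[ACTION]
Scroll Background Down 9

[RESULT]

Error handling processes log entries concurrently.                
The pipeline monitors data streams concurrently. The system mainta
The system analyzes data streams incrementally. The algorithm mana
Each component monitors memory allocations asynchronously.        
                                                                  
                                                                  
                                                                  
                                                                  
                                                                  
                                                                  
                                                                  
                                                                  
                                                                  
                                                                  
                                                                  
                                                                  
                                                                  
                                                                  
                                                                  
                                                                  
                                                                  
                                                                  


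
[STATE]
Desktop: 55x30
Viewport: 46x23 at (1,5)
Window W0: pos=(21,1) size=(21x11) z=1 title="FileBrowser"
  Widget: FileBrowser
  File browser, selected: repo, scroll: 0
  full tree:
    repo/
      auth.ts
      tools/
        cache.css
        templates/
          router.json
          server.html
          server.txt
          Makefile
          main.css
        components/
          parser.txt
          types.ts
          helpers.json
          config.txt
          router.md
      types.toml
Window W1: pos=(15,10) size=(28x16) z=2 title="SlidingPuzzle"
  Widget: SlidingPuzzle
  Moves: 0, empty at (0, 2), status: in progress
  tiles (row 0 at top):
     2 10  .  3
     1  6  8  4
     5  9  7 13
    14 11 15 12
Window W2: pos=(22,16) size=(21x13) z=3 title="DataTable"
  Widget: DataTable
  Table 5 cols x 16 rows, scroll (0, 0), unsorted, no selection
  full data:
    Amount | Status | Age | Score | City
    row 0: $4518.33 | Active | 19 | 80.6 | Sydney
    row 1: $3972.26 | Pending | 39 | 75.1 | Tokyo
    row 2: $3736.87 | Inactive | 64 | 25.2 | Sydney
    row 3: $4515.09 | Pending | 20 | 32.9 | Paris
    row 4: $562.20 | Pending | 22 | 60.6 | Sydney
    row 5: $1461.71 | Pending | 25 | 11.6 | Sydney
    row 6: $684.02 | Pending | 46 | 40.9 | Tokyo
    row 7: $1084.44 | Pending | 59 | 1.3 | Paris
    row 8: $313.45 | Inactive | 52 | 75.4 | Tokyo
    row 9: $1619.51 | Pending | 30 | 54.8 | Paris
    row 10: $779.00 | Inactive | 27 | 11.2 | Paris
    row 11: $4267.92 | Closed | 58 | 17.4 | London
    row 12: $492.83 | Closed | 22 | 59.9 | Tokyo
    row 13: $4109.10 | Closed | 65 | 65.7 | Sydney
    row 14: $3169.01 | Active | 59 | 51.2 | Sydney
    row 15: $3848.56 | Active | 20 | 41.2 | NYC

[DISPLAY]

                    ┃    auth.ts        ┃     
                    ┃    [+] tools/     ┃     
                    ┃    types.toml     ┃     
                    ┃                   ┃     
                    ┃                   ┃     
              ┏━━━━━━━━━━━━━━━━━━━━━━━━━━┓    
              ┃ SlidingPuzzle            ┃    
              ┠──────────────────────────┨    
              ┃┌────┬────┬────┬────┐     ┃    
              ┃│  2 │ 10 │    │  3 │     ┃    
              ┃├────┼────┼────┼────┤     ┃    
              ┃│  1 │┏━━━━━━━━━━━━━━━━━━━┓    
              ┃├────┼┃ DataTable         ┃    
              ┃│  5 │┠───────────────────┨    
              ┃├────┼┃Amount  │Status  │A┃    
              ┃│ 14 │┃────────┼────────┼─┃    
              ┃└────┴┃$4518.33│Active  │1┃    
              ┃Moves:┃$3972.26│Pending │3┃    
              ┃      ┃$3736.87│Inactive│6┃    
              ┃      ┃$4515.09│Pending │2┃    
              ┗━━━━━━┃$562.20 │Pending │2┃    
                     ┃$1461.71│Pending │2┃    
                     ┃$684.02 │Pending │4┃    


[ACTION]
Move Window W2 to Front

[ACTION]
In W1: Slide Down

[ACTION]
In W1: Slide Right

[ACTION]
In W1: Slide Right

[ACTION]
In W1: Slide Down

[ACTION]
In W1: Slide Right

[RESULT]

                    ┃    auth.ts        ┃     
                    ┃    [+] tools/     ┃     
                    ┃    types.toml     ┃     
                    ┃                   ┃     
                    ┃                   ┃     
              ┏━━━━━━━━━━━━━━━━━━━━━━━━━━┓    
              ┃ SlidingPuzzle            ┃    
              ┠──────────────────────────┨    
              ┃┌────┬────┬────┬────┐     ┃    
              ┃│    │  2 │ 10 │  3 │     ┃    
              ┃├────┼────┼────┼────┤     ┃    
              ┃│  1 │┏━━━━━━━━━━━━━━━━━━━┓    
              ┃├────┼┃ DataTable         ┃    
              ┃│  5 │┠───────────────────┨    
              ┃├────┼┃Amount  │Status  │A┃    
              ┃│ 14 │┃────────┼────────┼─┃    
              ┃└────┴┃$4518.33│Active  │1┃    
              ┃Moves:┃$3972.26│Pending │3┃    
              ┃      ┃$3736.87│Inactive│6┃    
              ┃      ┃$4515.09│Pending │2┃    
              ┗━━━━━━┃$562.20 │Pending │2┃    
                     ┃$1461.71│Pending │2┃    
                     ┃$684.02 │Pending │4┃    


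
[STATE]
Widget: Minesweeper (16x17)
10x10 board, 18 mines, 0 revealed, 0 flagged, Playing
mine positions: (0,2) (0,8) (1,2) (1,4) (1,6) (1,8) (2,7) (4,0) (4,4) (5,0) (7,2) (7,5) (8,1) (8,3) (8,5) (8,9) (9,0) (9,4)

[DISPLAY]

■■■■■■■■■■      
■■■■■■■■■■      
■■■■■■■■■■      
■■■■■■■■■■      
■■■■■■■■■■      
■■■■■■■■■■      
■■■■■■■■■■      
■■■■■■■■■■      
■■■■■■■■■■      
■■■■■■■■■■      
                
                
                
                
                
                
                


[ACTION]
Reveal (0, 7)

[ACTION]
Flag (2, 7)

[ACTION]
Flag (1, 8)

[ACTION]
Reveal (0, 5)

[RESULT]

■■■■■2■3■■      
■■■■■■■■⚑■      
■■■■■■■⚑■■      
■■■■■■■■■■      
■■■■■■■■■■      
■■■■■■■■■■      
■■■■■■■■■■      
■■■■■■■■■■      
■■■■■■■■■■      
■■■■■■■■■■      
                
                
                
                
                
                
                


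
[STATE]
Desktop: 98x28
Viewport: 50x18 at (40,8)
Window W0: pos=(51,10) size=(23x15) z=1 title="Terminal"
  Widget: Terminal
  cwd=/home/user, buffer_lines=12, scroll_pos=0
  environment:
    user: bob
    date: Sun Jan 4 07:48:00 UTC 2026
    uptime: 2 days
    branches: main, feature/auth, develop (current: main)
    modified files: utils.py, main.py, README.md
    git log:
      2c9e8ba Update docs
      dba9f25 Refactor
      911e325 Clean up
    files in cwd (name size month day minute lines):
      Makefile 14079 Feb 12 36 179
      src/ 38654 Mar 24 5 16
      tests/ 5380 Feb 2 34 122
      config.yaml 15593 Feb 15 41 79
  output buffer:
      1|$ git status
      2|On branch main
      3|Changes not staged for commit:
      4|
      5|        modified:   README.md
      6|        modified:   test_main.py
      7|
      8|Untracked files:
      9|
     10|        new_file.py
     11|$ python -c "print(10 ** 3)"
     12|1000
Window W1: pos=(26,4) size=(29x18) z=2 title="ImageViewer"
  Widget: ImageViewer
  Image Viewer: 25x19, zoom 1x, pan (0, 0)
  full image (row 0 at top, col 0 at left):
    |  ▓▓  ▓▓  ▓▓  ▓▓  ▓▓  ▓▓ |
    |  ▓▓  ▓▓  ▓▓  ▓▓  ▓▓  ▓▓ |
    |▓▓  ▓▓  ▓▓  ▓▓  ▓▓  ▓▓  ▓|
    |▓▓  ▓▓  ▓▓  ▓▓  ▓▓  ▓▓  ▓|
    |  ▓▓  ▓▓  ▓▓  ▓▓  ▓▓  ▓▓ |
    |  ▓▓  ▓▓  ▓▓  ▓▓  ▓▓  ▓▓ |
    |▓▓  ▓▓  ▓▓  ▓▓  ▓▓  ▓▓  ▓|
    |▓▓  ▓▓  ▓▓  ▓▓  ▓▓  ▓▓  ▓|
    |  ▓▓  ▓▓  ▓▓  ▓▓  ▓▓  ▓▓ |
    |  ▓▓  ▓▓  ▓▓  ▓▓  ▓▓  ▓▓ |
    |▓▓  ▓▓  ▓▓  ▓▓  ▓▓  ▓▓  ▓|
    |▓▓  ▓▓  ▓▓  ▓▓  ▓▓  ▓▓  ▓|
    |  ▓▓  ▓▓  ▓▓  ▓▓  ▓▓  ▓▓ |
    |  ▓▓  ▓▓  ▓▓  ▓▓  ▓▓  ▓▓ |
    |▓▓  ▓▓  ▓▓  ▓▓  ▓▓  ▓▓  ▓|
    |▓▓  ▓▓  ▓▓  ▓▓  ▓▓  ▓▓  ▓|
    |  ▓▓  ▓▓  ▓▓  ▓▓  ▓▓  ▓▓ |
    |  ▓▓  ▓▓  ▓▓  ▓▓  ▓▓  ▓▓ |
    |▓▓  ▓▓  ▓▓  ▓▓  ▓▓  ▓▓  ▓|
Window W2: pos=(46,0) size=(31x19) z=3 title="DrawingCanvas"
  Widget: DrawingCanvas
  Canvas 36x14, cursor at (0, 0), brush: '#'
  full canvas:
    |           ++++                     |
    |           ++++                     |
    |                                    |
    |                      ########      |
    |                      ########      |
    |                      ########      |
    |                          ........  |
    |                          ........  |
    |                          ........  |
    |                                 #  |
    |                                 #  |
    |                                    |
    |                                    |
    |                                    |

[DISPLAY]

 ▓▓  ▓┃                      #######┃             
▓  ▓▓ ┃                          ...┃             
▓  ▓▓ ┃                          ...┃             
 ▓▓  ▓┃                          ...┃             
 ▓▓  ▓┃                             ┃             
▓  ▓▓ ┃                             ┃             
▓  ▓▓ ┃                             ┃             
 ▓▓  ▓┃                             ┃             
 ▓▓  ▓┃                             ┃             
▓  ▓▓ ┃                             ┃             
▓  ▓▓ ┗━━━━━━━━━━━━━━━━━━━━━━━━━━━━━┛             
 ▓▓  ▓▓  ▓▓   ┃                  ┃                
 ▓▓  ▓▓  ▓▓   ┃racked files:     ┃                
━━━━━━━━━━━━━━┛                  ┃                
           ┃        new_file.py  ┃                
           ┃$ python -c "print(10┃                
           ┗━━━━━━━━━━━━━━━━━━━━━┛                
                                                  


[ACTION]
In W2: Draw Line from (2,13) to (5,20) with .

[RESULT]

 ▓▓  ▓┃                   .. #######┃             
▓  ▓▓ ┃                          ...┃             
▓  ▓▓ ┃                          ...┃             
 ▓▓  ▓┃                          ...┃             
 ▓▓  ▓┃                             ┃             
▓  ▓▓ ┃                             ┃             
▓  ▓▓ ┃                             ┃             
 ▓▓  ▓┃                             ┃             
 ▓▓  ▓┃                             ┃             
▓  ▓▓ ┃                             ┃             
▓  ▓▓ ┗━━━━━━━━━━━━━━━━━━━━━━━━━━━━━┛             
 ▓▓  ▓▓  ▓▓   ┃                  ┃                
 ▓▓  ▓▓  ▓▓   ┃racked files:     ┃                
━━━━━━━━━━━━━━┛                  ┃                
           ┃        new_file.py  ┃                
           ┃$ python -c "print(10┃                
           ┗━━━━━━━━━━━━━━━━━━━━━┛                
                                                  


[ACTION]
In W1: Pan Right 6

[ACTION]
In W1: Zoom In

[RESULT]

 ▓▓▓▓ ┃                   .. #######┃             
 ▓▓▓▓ ┃                          ...┃             
 ▓▓▓▓ ┃                          ...┃             
▓    ▓┃                          ...┃             
▓    ▓┃                             ┃             
▓    ▓┃                             ┃             
▓    ▓┃                             ┃             
 ▓▓▓▓ ┃                             ┃             
 ▓▓▓▓ ┃                             ┃             
 ▓▓▓▓ ┃                             ┃             
 ▓▓▓▓ ┗━━━━━━━━━━━━━━━━━━━━━━━━━━━━━┛             
▓    ▓▓▓▓    ▓┃                  ┃                
▓    ▓▓▓▓    ▓┃racked files:     ┃                
━━━━━━━━━━━━━━┛                  ┃                
           ┃        new_file.py  ┃                
           ┃$ python -c "print(10┃                
           ┗━━━━━━━━━━━━━━━━━━━━━┛                
                                                  


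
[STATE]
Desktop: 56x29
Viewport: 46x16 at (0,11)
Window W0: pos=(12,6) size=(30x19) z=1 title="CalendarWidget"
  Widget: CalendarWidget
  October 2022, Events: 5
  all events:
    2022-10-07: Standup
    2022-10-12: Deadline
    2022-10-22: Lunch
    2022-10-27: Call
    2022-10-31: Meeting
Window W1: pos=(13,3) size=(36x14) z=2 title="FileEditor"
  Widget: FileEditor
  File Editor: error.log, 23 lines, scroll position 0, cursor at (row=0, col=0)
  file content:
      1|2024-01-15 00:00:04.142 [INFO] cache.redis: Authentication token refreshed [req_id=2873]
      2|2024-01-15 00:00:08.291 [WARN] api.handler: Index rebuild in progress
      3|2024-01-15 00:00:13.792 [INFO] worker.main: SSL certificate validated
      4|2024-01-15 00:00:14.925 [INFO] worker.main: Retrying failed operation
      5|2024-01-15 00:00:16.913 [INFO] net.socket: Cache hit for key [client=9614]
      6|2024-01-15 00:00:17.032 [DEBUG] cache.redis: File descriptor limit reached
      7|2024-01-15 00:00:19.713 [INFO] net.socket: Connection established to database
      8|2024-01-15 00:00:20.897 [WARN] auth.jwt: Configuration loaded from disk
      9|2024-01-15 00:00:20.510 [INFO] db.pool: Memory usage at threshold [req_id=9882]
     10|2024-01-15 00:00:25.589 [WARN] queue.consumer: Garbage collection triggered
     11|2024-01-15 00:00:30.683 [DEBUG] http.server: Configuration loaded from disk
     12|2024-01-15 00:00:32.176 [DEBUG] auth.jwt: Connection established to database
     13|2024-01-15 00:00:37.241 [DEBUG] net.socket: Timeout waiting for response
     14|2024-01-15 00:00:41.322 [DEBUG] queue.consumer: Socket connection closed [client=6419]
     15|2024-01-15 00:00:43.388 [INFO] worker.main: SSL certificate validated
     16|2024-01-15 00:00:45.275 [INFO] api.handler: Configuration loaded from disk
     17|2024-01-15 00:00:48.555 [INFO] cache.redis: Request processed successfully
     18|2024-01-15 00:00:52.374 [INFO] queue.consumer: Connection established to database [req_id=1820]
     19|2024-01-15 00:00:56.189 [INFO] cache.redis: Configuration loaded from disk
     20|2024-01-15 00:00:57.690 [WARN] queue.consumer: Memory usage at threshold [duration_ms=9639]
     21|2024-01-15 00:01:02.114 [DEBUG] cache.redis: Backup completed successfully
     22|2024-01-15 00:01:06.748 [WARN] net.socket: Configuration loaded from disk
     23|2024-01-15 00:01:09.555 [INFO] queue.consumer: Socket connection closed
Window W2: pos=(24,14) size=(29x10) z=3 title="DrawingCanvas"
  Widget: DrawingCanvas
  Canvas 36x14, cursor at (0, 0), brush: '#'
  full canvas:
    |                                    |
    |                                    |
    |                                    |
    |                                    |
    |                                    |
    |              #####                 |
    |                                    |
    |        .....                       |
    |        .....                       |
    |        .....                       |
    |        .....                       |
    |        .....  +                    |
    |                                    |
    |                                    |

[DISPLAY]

            ┃┃2024-01-15 00:00:17.032 [DEBUG] 
            ┃┃2024-01-15 00:00:19.713 [INFO] n
            ┃┃2024-01-15 00:00:20.897 [WARN] a
            ┃┃2024-01-15┏━━━━━━━━━━━━━━━━━━━━━
            ┃┃2024-01-15┃ DrawingCanvas       
            ┃┗━━━━━━━━━━┠─────────────────────
            ┃           ┃+                    
            ┃           ┃                     
            ┃           ┃                     
            ┃           ┃                     
            ┃           ┃                     
            ┃           ┃              #####  
            ┃           ┗━━━━━━━━━━━━━━━━━━━━━
            ┗━━━━━━━━━━━━━━━━━━━━━━━━━━━━┛    
                                              
                                              


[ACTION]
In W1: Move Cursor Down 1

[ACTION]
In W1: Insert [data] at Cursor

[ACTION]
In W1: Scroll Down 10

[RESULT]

            ┃┃2024-01-15 00:00:45.275 [INFO] a
            ┃┃2024-01-15 00:00:48.555 [INFO] c
            ┃┃2024-01-15 00:00:52.374 [INFO] q
            ┃┃2024-01-15┏━━━━━━━━━━━━━━━━━━━━━
            ┃┃2024-01-15┃ DrawingCanvas       
            ┃┗━━━━━━━━━━┠─────────────────────
            ┃           ┃+                    
            ┃           ┃                     
            ┃           ┃                     
            ┃           ┃                     
            ┃           ┃                     
            ┃           ┃              #####  
            ┃           ┗━━━━━━━━━━━━━━━━━━━━━
            ┗━━━━━━━━━━━━━━━━━━━━━━━━━━━━┛    
                                              
                                              


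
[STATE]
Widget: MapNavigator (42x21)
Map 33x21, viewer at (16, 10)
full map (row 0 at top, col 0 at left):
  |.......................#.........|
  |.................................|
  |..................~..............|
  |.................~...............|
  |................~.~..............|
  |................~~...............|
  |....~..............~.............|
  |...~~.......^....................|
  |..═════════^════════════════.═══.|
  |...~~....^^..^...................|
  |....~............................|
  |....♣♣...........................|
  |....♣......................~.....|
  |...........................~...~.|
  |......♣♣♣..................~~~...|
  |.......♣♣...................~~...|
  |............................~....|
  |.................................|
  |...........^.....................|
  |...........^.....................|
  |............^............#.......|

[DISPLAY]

     .......................#.........    
     .................................    
     ..................~..............    
     .................~...............    
     ................~.~..............    
     ................~~...............    
     ....~..............~.............    
     ...~~.......^....................    
     ..═════════^════════════════.═══.    
     ...~~....^^..^...................    
     ....~...........@................    
     ....♣♣...........................    
     ....♣......................~.....    
     ...........................~...~.    
     ......♣♣♣..................~~~...    
     .......♣♣...................~~...    
     ............................~....    
     .................................    
     ...........^.....................    
     ...........^.....................    
     ............^............#.......    


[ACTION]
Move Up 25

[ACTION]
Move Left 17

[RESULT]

                                          
                                          
                                          
                                          
                                          
                                          
                                          
                                          
                                          
                                          
                     @....................
                     .....................
                     ..................~..
                     .................~...
                     ................~.~..
                     ................~~...
                     ....~..............~.
                     ...~~.......^........
                     ..═════════^═════════
                     ...~~....^^..^.......
                     ....~................


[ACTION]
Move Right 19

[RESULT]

                                          
                                          
                                          
                                          
                                          
                                          
                                          
                                          
                                          
                                          
  ...................@...#.........       
  .................................       
  ..................~..............       
  .................~...............       
  ................~.~..............       
  ................~~...............       
  ....~..............~.............       
  ...~~.......^....................       
  ..═════════^════════════════.═══.       
  ...~~....^^..^...................       
  ....~............................       
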